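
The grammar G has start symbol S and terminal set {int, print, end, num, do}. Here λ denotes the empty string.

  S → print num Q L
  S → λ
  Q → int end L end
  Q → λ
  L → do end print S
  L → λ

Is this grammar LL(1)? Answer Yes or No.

FIRST(S) = {λ, print}
FIRST(Q) = {λ, int}
FIRST(L) = {λ, do}
FOLLOW(S) = {$, end}
FOLLOW(Q) = {$, do, end}
FOLLOW(L) = {$, end}
Each cell of M receives at most one production.

Yes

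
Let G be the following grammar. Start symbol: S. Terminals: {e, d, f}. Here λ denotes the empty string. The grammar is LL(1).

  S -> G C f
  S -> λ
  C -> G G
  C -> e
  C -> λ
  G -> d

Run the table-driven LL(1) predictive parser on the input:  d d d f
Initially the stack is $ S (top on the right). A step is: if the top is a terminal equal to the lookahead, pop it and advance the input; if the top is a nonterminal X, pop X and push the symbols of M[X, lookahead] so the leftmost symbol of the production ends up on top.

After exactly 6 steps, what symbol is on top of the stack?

     Stack    Input      Action
  1  $ S      d d d f $  expand S -> G C f
  2  $ f C G  d d d f $  expand G -> d
  3  $ f C d  d d d f $  match d
  4  $ f C    d d f $    expand C -> G G
  5  $ f G G  d d f $    expand G -> d
  6  $ f G d  d d f $    match d
Stack after step 6: $ f G (top = G).

G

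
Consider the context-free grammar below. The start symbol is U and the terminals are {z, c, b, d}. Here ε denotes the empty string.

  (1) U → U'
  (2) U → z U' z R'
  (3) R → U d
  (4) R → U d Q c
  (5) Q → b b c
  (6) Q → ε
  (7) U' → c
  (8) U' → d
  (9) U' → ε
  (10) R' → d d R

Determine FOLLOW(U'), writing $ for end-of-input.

{$, d, z}

FIRST(Q) = {ε, b}
FIRST(U') = {ε, c, d}
FIRST(R') = {d}
FIRST(U) = {ε, c, d, z}  (via U')
FIRST(R) = {c, d, z}  (via U d, U d Q c)
FOLLOW(U) includes $ since U is the start symbol.
FOLLOW(U): in R→U d, U is followed by d with FIRST {d}; in R→U d Q c, U is followed by d Q c with FIRST {d}. Thus FOLLOW(U) = {$, d}.
FOLLOW(Q): in R→U d Q c, Q is followed by c with FIRST {c}. Thus FOLLOW(Q) = {c}.
FOLLOW(U'): in U→U', the suffix after U' is empty, so FOLLOW(U') ⊇ FOLLOW(U) = {$, d}; in U→z U' z R', U' is followed by z R' with FIRST {z}. Thus FOLLOW(U') = {$, d, z}.
FOLLOW(R'): in U→z U' z R', the suffix after R' is empty, so FOLLOW(R') ⊇ FOLLOW(U) = {$, d}. Thus FOLLOW(R') = {$, d}.
FOLLOW(R): in R'→d d R, the suffix after R is empty, so FOLLOW(R) ⊇ FOLLOW(R') = {$, d}. Thus FOLLOW(R) = {$, d}.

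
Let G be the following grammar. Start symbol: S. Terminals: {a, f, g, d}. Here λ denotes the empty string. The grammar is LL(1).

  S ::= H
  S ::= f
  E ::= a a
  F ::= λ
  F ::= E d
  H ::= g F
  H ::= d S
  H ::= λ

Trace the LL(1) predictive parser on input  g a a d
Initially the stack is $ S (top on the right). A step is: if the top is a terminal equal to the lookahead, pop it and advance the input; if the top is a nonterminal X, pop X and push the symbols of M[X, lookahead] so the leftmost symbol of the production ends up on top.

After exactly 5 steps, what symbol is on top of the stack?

a

step 1: stack=$ S  input=g a a d $  — expand S ::= H
step 2: stack=$ H  input=g a a d $  — expand H ::= g F
step 3: stack=$ F g  input=g a a d $  — match g
step 4: stack=$ F  input=a a d $  — expand F ::= E d
step 5: stack=$ d E  input=a a d $  — expand E ::= a a
Stack after step 5: $ d a a (top = a).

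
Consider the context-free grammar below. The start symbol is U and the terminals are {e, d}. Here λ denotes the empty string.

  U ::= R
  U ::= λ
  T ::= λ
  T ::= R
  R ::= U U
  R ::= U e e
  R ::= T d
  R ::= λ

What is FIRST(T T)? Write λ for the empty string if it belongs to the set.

{λ, d, e}

FIRST(U) = {λ, d, e}  (via R)
FIRST(T) = {λ, d, e}  (via R)
FIRST(R) = {λ, d, e}  (via U U, U e e, T d)
FIRST(T T): take FIRST of each symbol in turn, carrying on past any symbol whose FIRST contains λ; result {λ, d, e}.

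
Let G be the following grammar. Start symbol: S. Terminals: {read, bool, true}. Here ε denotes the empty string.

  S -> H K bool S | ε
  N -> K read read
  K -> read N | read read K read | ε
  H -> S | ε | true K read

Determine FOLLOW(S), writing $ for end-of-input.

{$, bool, read}

FIRST(K): from K->read N we get {read}; from K->read read K read we get {read}; from K->ε we get {ε}. So FIRST(K) = {ε, read}.
FIRST(N): from N->K read read we get {read}. So FIRST(N) = {read}.
FIRST(S): from S->H K bool S we get {bool, read, true}; from S->ε we get {ε}. So FIRST(S) = {ε, bool, read, true}.
FIRST(H): from H->S we get {ε, bool, read, true}; from H->ε we get {ε}; from H->true K read we get {true}. So FIRST(H) = {ε, bool, read, true}.
FOLLOW(S) includes $ since S is the start symbol.
FOLLOW(K): in S->H K bool S, K is followed by bool S with FIRST {bool}; in N->K read read, K is followed by read read with FIRST {read}; in K->read read K read, K is followed by read with FIRST {read}; in H->true K read, K is followed by read with FIRST {read}. Thus FOLLOW(K) = {bool, read}.
FOLLOW(N): in K->read N, the suffix after N is empty, so FOLLOW(N) ⊇ FOLLOW(K) = {bool, read}. Thus FOLLOW(N) = {bool, read}.
FOLLOW(H): in S->H K bool S, H is followed by K bool S with FIRST {bool, read}. Thus FOLLOW(H) = {bool, read}.
FOLLOW(S): in S->H K bool S, the suffix after S is empty (adds nothing new); in H->S, the suffix after S is empty, so FOLLOW(S) ⊇ FOLLOW(H) = {bool, read}. Thus FOLLOW(S) = {$, bool, read}.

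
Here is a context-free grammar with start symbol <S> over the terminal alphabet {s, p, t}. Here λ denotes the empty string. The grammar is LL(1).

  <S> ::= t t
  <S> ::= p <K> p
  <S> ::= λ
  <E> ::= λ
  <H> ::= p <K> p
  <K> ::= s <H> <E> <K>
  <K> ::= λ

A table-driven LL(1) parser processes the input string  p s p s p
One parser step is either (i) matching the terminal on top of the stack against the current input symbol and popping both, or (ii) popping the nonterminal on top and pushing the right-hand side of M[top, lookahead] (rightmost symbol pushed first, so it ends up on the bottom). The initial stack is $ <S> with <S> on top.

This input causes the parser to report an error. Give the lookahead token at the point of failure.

      Stack                          Input        Action
   1  $ <S>                          p s p s p $  expand <S> ::= p <K> p
   2  $ p <K> p                      p s p s p $  match p
   3  $ p <K>                        s p s p $    expand <K> ::= s <H> <E> <K>
   4  $ p <K> <E> <H> s              s p s p $    match s
   5  $ p <K> <E> <H>                p s p $      expand <H> ::= p <K> p
   6  $ p <K> <E> p <K> p            p s p $      match p
   7  $ p <K> <E> p <K>              s p $        expand <K> ::= s <H> <E> <K>
   8  $ p <K> <E> p <K> <E> <H> s    s p $        match s
   9  $ p <K> <E> p <K> <E> <H>      p $          expand <H> ::= p <K> p
  10  $ p <K> <E> p <K> <E> p <K> p  p $          match p
  11  $ p <K> <E> p <K> <E> p <K>    $            error: M[<K>, $] is empty

$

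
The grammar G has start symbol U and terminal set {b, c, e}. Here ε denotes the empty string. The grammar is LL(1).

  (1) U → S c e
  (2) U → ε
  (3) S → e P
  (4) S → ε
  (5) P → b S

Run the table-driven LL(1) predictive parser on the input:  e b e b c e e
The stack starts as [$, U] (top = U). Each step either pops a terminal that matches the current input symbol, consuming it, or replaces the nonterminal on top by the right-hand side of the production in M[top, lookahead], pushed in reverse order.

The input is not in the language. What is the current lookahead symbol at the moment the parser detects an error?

e

      Stack      Input            Action
   1  $ U        e b e b c e e $  expand U → S c e
   2  $ e c S    e b e b c e e $  expand S → e P
   3  $ e c P e  e b e b c e e $  match e
   4  $ e c P    b e b c e e $    expand P → b S
   5  $ e c S b  b e b c e e $    match b
   6  $ e c S    e b c e e $      expand S → e P
   7  $ e c P e  e b c e e $      match e
   8  $ e c P    b c e e $        expand P → b S
   9  $ e c S b  b c e e $        match b
  10  $ e c S    c e e $          expand S → ε
  11  $ e c      c e e $          match c
  12  $ e        e e $            match e
  13  $          e $              error: stack empty but input remains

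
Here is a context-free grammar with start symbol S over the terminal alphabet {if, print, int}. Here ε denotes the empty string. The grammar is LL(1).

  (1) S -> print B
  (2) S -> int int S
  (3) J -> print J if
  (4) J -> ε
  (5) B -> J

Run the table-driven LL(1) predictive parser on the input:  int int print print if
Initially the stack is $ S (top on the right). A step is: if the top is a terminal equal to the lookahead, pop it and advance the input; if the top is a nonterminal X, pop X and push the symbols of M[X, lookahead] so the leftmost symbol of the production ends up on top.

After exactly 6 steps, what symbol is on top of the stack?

step 1: stack=$ S  input=int int print print if $  — expand S -> int int S
step 2: stack=$ S int int  input=int int print print if $  — match int
step 3: stack=$ S int  input=int print print if $  — match int
step 4: stack=$ S  input=print print if $  — expand S -> print B
step 5: stack=$ B print  input=print print if $  — match print
step 6: stack=$ B  input=print if $  — expand B -> J
Stack after step 6: $ J (top = J).

J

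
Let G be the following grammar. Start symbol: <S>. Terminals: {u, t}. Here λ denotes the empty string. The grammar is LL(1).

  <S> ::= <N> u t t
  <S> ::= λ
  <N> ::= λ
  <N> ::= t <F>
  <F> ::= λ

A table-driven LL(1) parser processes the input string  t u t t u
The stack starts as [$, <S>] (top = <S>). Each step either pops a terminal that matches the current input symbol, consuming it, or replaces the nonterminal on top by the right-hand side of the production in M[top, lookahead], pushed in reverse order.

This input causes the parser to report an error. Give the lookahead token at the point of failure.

step 1: stack=$ <S>  input=t u t t u $  — expand <S> ::= <N> u t t
step 2: stack=$ t t u <N>  input=t u t t u $  — expand <N> ::= t <F>
step 3: stack=$ t t u <F> t  input=t u t t u $  — match t
step 4: stack=$ t t u <F>  input=u t t u $  — expand <F> ::= λ
step 5: stack=$ t t u  input=u t t u $  — match u
step 6: stack=$ t t  input=t t u $  — match t
step 7: stack=$ t  input=t u $  — match t
step 8: stack=$  input=u $  — error: stack empty but input remains

u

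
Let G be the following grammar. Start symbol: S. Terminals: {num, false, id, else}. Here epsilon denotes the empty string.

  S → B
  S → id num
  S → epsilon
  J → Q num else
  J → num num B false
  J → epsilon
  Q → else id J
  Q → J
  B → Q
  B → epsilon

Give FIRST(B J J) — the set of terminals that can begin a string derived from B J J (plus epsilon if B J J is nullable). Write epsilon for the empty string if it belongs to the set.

{epsilon, else, num}

FIRST(S) = {epsilon, else, id, num}  (via B)
FIRST(J) = {epsilon, else, num}  (via Q num else)
FIRST(Q) = {epsilon, else, num}  (via J)
FIRST(B) = {epsilon, else, num}  (via Q)
FIRST(B J J): take FIRST of each symbol in turn, carrying on past any symbol whose FIRST contains epsilon; result {epsilon, else, num}.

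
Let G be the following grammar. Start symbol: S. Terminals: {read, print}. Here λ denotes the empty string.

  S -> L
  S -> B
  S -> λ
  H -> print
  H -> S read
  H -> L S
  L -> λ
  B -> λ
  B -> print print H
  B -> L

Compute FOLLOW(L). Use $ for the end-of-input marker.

{$, print, read}

FIRST(L) = {λ}
FIRST(B) = {λ, print}  (via L)
FIRST(S) = {λ, print}  (via L, B)
FIRST(H) = {λ, print, read}  (via S read, L S)
FOLLOW(S) includes $ since S is the start symbol.
FOLLOW(S): in H->S read, S is followed by read with FIRST {read}; in H->L S, the suffix after S is empty, so FOLLOW(S) ⊇ FOLLOW(H) = {$, read}. Thus FOLLOW(S) = {$, read}.
FOLLOW(B): in S->B, the suffix after B is empty, so FOLLOW(B) ⊇ FOLLOW(S) = {$, read}. Thus FOLLOW(B) = {$, read}.
FOLLOW(H): in B->print print H, the suffix after H is empty, so FOLLOW(H) ⊇ FOLLOW(B) = {$, read}. Thus FOLLOW(H) = {$, read}.
FOLLOW(L): in S->L, the suffix after L is empty, so FOLLOW(L) ⊇ FOLLOW(S) = {$, read}; in H->L S, L is followed by S with FIRST {λ, print}; in H->L S, the suffix after L is nullable, so FOLLOW(L) ⊇ FOLLOW(H) = {$, read}; in B->L, the suffix after L is empty, so FOLLOW(L) ⊇ FOLLOW(B) = {$, read}. Thus FOLLOW(L) = {$, print, read}.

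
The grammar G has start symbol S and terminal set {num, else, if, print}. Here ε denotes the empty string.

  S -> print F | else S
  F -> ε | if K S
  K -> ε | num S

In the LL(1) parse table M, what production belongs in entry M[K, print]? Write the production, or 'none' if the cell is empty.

K -> ε

FIRST(S) = {else, print}
FIRST(F) = {ε, if}
FIRST(K) = {ε, num}
FOLLOW(S) includes $ since S is the start symbol.
FOLLOW(K): in F->if K S, K is followed by S with FIRST {else, print}. Thus FOLLOW(K) = {else, print}.
For K -> ε: FIRST(ε) = {ε}, so it goes in M[K, t] for t ∈ {}; since ε ∈ FIRST, also for every t ∈ FOLLOW(K) = {else, print}.
For K -> num S: FIRST(num S) = {num}, so it goes in M[K, t] for t ∈ {num}.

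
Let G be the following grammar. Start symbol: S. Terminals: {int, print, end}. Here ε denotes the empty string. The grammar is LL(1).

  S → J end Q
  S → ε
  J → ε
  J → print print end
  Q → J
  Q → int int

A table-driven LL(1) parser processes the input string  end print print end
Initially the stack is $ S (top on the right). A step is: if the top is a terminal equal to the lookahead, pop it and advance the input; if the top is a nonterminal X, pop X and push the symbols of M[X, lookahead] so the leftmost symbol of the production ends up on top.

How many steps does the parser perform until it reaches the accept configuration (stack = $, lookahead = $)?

     Stack              Input                  Action
  1  $ S                end print print end $  expand S → J end Q
  2  $ Q end J          end print print end $  expand J → ε
  3  $ Q end            end print print end $  match end
  4  $ Q                print print end $      expand Q → J
  5  $ J                print print end $      expand J → print print end
  6  $ end print print  print print end $      match print
  7  $ end print        print end $            match print
  8  $ end              end $                  match end
Accept reached after 8 steps.

8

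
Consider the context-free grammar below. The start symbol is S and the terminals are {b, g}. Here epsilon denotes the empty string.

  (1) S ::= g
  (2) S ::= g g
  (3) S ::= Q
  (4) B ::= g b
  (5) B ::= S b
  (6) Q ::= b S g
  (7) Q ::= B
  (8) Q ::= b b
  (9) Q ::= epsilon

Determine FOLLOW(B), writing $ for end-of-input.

{$, b, g}

FIRST(S) = {epsilon, b, g}  (via Q)
FIRST(B) = {b, g}  (via S b)
FIRST(Q) = {epsilon, b, g}  (via B)
FOLLOW(S) includes $ since S is the start symbol.
FOLLOW(S): in B::=S b, S is followed by b with FIRST {b}; in Q::=b S g, S is followed by g with FIRST {g}. Thus FOLLOW(S) = {$, b, g}.
FOLLOW(Q): in S::=Q, the suffix after Q is empty, so FOLLOW(Q) ⊇ FOLLOW(S) = {$, b, g}. Thus FOLLOW(Q) = {$, b, g}.
FOLLOW(B): in Q::=B, the suffix after B is empty, so FOLLOW(B) ⊇ FOLLOW(Q) = {$, b, g}. Thus FOLLOW(B) = {$, b, g}.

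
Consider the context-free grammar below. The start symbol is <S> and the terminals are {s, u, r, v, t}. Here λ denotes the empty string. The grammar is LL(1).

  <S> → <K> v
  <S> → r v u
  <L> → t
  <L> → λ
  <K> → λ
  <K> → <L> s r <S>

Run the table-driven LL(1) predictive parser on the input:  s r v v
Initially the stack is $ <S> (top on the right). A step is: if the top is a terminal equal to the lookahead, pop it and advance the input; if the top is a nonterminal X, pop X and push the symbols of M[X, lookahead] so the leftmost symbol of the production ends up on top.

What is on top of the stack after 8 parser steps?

step 1: stack=$ <S>  input=s r v v $  — expand <S> → <K> v
step 2: stack=$ v <K>  input=s r v v $  — expand <K> → <L> s r <S>
step 3: stack=$ v <S> r s <L>  input=s r v v $  — expand <L> → λ
step 4: stack=$ v <S> r s  input=s r v v $  — match s
step 5: stack=$ v <S> r  input=r v v $  — match r
step 6: stack=$ v <S>  input=v v $  — expand <S> → <K> v
step 7: stack=$ v v <K>  input=v v $  — expand <K> → λ
step 8: stack=$ v v  input=v v $  — match v
Stack after step 8: $ v (top = v).

v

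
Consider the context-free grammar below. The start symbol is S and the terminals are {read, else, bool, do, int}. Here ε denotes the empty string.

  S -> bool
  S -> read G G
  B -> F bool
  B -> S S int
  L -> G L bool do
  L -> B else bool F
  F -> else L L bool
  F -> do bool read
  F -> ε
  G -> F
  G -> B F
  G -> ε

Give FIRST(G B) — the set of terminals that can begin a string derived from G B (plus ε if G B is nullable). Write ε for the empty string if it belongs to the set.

{bool, do, else, read}

FIRST(S): from S->bool we get {bool}; from S->read G G we get {read}. So FIRST(S) = {bool, read}.
FIRST(F): from F->else L L bool we get {else}; from F->do bool read we get {do}; from F->ε we get {ε}. So FIRST(F) = {ε, do, else}.
FIRST(B): from B->F bool we get {bool, do, else}; from B->S S int we get {bool, read}. So FIRST(B) = {bool, do, else, read}.
FIRST(G): from G->F we get {ε, do, else}; from G->B F we get {bool, do, else, read}; from G->ε we get {ε}. So FIRST(G) = {ε, bool, do, else, read}.
FIRST(L): from L->G L bool do we get {bool, do, else, read}; from L->B else bool F we get {bool, do, else, read}. So FIRST(L) = {bool, do, else, read}.
FIRST(G B): take FIRST of each symbol in turn, carrying on past any symbol whose FIRST contains ε; result {bool, do, else, read}.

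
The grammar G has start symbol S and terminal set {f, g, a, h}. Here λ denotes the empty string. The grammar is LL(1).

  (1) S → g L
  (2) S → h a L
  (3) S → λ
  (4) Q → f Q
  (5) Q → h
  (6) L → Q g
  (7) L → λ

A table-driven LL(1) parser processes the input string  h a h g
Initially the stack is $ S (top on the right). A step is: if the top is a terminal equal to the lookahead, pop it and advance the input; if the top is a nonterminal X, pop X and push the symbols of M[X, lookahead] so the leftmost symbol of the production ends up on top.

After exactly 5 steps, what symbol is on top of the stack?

h

     Stack    Input      Action
  1  $ S      h a h g $  expand S → h a L
  2  $ L a h  h a h g $  match h
  3  $ L a    a h g $    match a
  4  $ L      h g $      expand L → Q g
  5  $ g Q    h g $      expand Q → h
Stack after step 5: $ g h (top = h).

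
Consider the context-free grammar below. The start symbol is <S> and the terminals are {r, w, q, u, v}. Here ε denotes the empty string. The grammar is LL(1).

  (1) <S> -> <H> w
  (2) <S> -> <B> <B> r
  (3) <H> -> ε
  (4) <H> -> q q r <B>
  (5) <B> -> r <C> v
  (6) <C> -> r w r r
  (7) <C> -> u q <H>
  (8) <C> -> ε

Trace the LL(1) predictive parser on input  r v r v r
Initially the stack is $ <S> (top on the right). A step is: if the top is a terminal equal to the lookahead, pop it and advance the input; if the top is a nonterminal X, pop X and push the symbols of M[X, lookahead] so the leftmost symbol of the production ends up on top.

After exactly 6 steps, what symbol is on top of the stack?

     Stack            Input        Action
  1  $ <S>            r v r v r $  expand <S> -> <B> <B> r
  2  $ r <B> <B>      r v r v r $  expand <B> -> r <C> v
  3  $ r <B> v <C> r  r v r v r $  match r
  4  $ r <B> v <C>    v r v r $    expand <C> -> ε
  5  $ r <B> v        v r v r $    match v
  6  $ r <B>          r v r $      expand <B> -> r <C> v
Stack after step 6: $ r v <C> r (top = r).

r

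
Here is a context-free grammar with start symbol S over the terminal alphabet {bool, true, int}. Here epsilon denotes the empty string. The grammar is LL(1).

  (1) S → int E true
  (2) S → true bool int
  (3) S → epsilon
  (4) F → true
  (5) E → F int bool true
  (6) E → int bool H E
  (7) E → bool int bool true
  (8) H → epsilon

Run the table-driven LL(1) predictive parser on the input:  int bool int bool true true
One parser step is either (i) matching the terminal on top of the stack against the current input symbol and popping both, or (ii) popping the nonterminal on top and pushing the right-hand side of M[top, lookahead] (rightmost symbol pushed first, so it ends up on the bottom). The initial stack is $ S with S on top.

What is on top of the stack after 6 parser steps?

step 1: stack=$ S  input=int bool int bool true true $  — expand S → int E true
step 2: stack=$ true E int  input=int bool int bool true true $  — match int
step 3: stack=$ true E  input=bool int bool true true $  — expand E → bool int bool true
step 4: stack=$ true true bool int bool  input=bool int bool true true $  — match bool
step 5: stack=$ true true bool int  input=int bool true true $  — match int
step 6: stack=$ true true bool  input=bool true true $  — match bool
Stack after step 6: $ true true (top = true).

true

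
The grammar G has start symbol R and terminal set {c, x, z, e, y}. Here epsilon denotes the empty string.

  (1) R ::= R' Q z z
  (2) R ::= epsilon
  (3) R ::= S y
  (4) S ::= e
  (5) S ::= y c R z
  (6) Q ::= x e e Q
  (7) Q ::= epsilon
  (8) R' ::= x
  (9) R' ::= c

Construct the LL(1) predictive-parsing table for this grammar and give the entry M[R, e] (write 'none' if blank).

R ::= S y

FIRST(S): from S::=e we get {e}; from S::=y c R z we get {y}. So FIRST(S) = {e, y}.
FIRST(Q): from Q::=x e e Q we get {x}; from Q::=epsilon we get {epsilon}. So FIRST(Q) = {epsilon, x}.
FIRST(R'): from R'::=x we get {x}; from R'::=c we get {c}. So FIRST(R') = {c, x}.
FIRST(R): from R::=R' Q z z we get {c, x}; from R::=epsilon we get {epsilon}; from R::=S y we get {e, y}. So FIRST(R) = {epsilon, c, e, x, y}.
FOLLOW(R) includes $ since R is the start symbol.
FOLLOW(R): in S::=y c R z, R is followed by z with FIRST {z}. Thus FOLLOW(R) = {$, z}.
For R ::= R' Q z z: FIRST(R' Q z z) = {c, x}, so it goes in M[R, t] for t ∈ {c, x}.
For R ::= epsilon: FIRST(epsilon) = {epsilon}, so it goes in M[R, t] for t ∈ {}; since epsilon ∈ FIRST, also for every t ∈ FOLLOW(R) = {$, z}.
For R ::= S y: FIRST(S y) = {e, y}, so it goes in M[R, t] for t ∈ {e, y}.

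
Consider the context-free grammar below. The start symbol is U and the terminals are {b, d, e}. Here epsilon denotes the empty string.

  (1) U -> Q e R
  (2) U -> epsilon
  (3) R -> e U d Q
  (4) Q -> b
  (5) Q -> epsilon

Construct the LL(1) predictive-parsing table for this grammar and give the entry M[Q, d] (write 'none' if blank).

FIRST(R) = {e}
FIRST(Q) = {epsilon, b}
FIRST(U) = {epsilon, b, e}  (via Q e R)
FOLLOW(U) includes $ since U is the start symbol.
FOLLOW(R): in U->Q e R, the suffix after R is empty, so FOLLOW(R) ⊇ FOLLOW(U) = {$, d}. Thus FOLLOW(R) = {$, d}.
FOLLOW(Q): in U->Q e R, Q is followed by e R with FIRST {e}; in R->e U d Q, the suffix after Q is empty, so FOLLOW(Q) ⊇ FOLLOW(R) = {$, d}. Thus FOLLOW(Q) = {$, d, e}.
For Q -> b: FIRST(b) = {b}, so it goes in M[Q, t] for t ∈ {b}.
For Q -> epsilon: FIRST(epsilon) = {epsilon}, so it goes in M[Q, t] for t ∈ {}; since epsilon ∈ FIRST, also for every t ∈ FOLLOW(Q) = {$, d, e}.

Q -> epsilon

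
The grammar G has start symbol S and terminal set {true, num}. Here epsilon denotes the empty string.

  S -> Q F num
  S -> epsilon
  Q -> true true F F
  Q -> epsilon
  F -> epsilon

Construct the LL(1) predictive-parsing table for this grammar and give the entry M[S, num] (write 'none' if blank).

FIRST(Q) = {epsilon, true}
FIRST(F) = {epsilon}
FIRST(S) = {epsilon, num, true}  (via Q F num)
FOLLOW(S) includes $ since S is the start symbol.
FOLLOW(S): S appears on no right-hand side. Thus FOLLOW(S) = {$}.
For S -> Q F num: FIRST(Q F num) = {num, true}, so it goes in M[S, t] for t ∈ {num, true}.
For S -> epsilon: FIRST(epsilon) = {epsilon}, so it goes in M[S, t] for t ∈ {}; since epsilon ∈ FIRST, also for every t ∈ FOLLOW(S) = {$}.

S -> Q F num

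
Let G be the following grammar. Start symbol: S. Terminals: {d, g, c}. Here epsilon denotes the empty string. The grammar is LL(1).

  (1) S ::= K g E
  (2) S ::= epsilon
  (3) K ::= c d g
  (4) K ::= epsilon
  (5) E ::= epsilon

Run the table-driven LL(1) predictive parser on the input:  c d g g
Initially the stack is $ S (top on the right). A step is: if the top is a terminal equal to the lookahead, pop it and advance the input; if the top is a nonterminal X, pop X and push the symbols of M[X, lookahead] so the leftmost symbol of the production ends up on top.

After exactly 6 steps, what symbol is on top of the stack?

step 1: stack=$ S  input=c d g g $  — expand S ::= K g E
step 2: stack=$ E g K  input=c d g g $  — expand K ::= c d g
step 3: stack=$ E g g d c  input=c d g g $  — match c
step 4: stack=$ E g g d  input=d g g $  — match d
step 5: stack=$ E g g  input=g g $  — match g
step 6: stack=$ E g  input=g $  — match g
Stack after step 6: $ E (top = E).

E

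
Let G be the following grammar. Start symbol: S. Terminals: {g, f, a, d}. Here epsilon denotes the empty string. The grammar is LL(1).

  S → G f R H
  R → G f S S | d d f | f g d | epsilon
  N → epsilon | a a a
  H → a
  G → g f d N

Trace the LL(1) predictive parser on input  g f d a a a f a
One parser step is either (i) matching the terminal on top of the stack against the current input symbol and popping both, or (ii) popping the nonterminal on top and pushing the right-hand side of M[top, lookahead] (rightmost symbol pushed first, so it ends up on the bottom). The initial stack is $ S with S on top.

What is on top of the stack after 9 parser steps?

     Stack            Input              Action
  1  $ S              g f d a a a f a $  expand S → G f R H
  2  $ H R f G        g f d a a a f a $  expand G → g f d N
  3  $ H R f N d f g  g f d a a a f a $  match g
  4  $ H R f N d f    f d a a a f a $    match f
  5  $ H R f N d      d a a a f a $      match d
  6  $ H R f N        a a a f a $        expand N → a a a
  7  $ H R f a a a    a a a f a $        match a
  8  $ H R f a a      a a f a $          match a
  9  $ H R f a        a f a $            match a
Stack after step 9: $ H R f (top = f).

f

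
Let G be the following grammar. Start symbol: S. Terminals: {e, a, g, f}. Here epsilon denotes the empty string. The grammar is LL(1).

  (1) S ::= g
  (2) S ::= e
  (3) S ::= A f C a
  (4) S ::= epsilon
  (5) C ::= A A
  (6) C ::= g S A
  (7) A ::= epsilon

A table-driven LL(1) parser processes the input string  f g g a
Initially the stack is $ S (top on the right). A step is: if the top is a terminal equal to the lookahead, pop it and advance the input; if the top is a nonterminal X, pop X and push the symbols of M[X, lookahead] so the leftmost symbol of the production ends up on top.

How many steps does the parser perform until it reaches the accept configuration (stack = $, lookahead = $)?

     Stack      Input      Action
  1  $ S        f g g a $  expand S ::= A f C a
  2  $ a C f A  f g g a $  expand A ::= epsilon
  3  $ a C f    f g g a $  match f
  4  $ a C      g g a $    expand C ::= g S A
  5  $ a A S g  g g a $    match g
  6  $ a A S    g a $      expand S ::= g
  7  $ a A g    g a $      match g
  8  $ a A      a $        expand A ::= epsilon
  9  $ a        a $        match a
Accept reached after 9 steps.

9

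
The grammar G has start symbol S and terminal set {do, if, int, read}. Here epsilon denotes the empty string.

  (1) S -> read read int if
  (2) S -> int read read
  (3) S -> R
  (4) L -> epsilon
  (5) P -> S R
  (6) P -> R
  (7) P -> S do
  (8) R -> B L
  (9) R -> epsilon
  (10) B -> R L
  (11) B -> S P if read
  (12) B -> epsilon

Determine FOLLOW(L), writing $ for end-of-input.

{$, do, if, int, read}

FIRST(L) = {epsilon}
FIRST(S) = {epsilon, do, if, int, read}  (via R)
FIRST(P) = {epsilon, do, if, int, read}  (via S R, R, S do)
FIRST(R) = {epsilon, do, if, int, read}  (via B L)
FIRST(B) = {epsilon, do, if, int, read}  (via R L, S P if read)
FOLLOW(S) includes $ since S is the start symbol.
FOLLOW(P): in B->S P if read, P is followed by if read with FIRST {if}. Thus FOLLOW(P) = {if}.
FOLLOW(S): in P->S R, S is followed by R with FIRST {epsilon, do, if, int, read}; in P->S R, the suffix after S is nullable, so FOLLOW(S) ⊇ FOLLOW(P) = {if}; in P->S do, S is followed by do with FIRST {do}; in B->S P if read, S is followed by P if read with FIRST {do, if, int, read}. Thus FOLLOW(S) = {$, do, if, int, read}.
FOLLOW(L): in R->B L, the suffix after L is empty, so FOLLOW(L) ⊇ FOLLOW(R) = {$, do, if, int, read}; in B->R L, the suffix after L is empty, so FOLLOW(L) ⊇ FOLLOW(B) = {$, do, if, int, read}. Thus FOLLOW(L) = {$, do, if, int, read}.
FOLLOW(R): in S->R, the suffix after R is empty, so FOLLOW(R) ⊇ FOLLOW(S) = {$, do, if, int, read}; in P->S R, the suffix after R is empty, so FOLLOW(R) ⊇ FOLLOW(P) = {if}; in P->R, the suffix after R is empty, so FOLLOW(R) ⊇ FOLLOW(P) = {if}; in B->R L, R is followed by L with FIRST {epsilon}; in B->R L, the suffix after R is nullable, so FOLLOW(R) ⊇ FOLLOW(B) = {$, do, if, int, read}. Thus FOLLOW(R) = {$, do, if, int, read}.
FOLLOW(B): in R->B L, B is followed by L with FIRST {epsilon}; in R->B L, the suffix after B is nullable, so FOLLOW(B) ⊇ FOLLOW(R) = {$, do, if, int, read}. Thus FOLLOW(B) = {$, do, if, int, read}.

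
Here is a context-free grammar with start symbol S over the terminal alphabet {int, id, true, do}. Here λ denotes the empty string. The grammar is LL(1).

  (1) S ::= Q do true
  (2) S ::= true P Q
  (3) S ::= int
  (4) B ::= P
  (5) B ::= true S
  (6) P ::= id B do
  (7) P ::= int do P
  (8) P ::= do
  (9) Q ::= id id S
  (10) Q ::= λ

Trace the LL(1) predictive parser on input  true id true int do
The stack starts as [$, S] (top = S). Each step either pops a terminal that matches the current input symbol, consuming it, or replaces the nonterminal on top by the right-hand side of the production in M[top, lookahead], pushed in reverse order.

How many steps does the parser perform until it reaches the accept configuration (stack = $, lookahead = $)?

      Stack          Input                  Action
   1  $ S            true id true int do $  expand S ::= true P Q
   2  $ Q P true     true id true int do $  match true
   3  $ Q P          id true int do $       expand P ::= id B do
   4  $ Q do B id    id true int do $       match id
   5  $ Q do B       true int do $          expand B ::= true S
   6  $ Q do S true  true int do $          match true
   7  $ Q do S       int do $               expand S ::= int
   8  $ Q do int     int do $               match int
   9  $ Q do         do $                   match do
  10  $ Q            $                      expand Q ::= λ
Accept reached after 10 steps.

10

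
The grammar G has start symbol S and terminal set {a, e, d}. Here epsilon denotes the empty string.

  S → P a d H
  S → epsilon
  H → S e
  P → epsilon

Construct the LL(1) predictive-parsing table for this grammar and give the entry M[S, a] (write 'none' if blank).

S → P a d H

FIRST(P) = {epsilon}
FIRST(S) = {epsilon, a}  (via P a d H)
FIRST(H) = {a, e}  (via S e)
FOLLOW(S) includes $ since S is the start symbol.
FOLLOW(S): in H→S e, S is followed by e with FIRST {e}. Thus FOLLOW(S) = {$, e}.
For S → P a d H: FIRST(P a d H) = {a}, so it goes in M[S, t] for t ∈ {a}.
For S → epsilon: FIRST(epsilon) = {epsilon}, so it goes in M[S, t] for t ∈ {}; since epsilon ∈ FIRST, also for every t ∈ FOLLOW(S) = {$, e}.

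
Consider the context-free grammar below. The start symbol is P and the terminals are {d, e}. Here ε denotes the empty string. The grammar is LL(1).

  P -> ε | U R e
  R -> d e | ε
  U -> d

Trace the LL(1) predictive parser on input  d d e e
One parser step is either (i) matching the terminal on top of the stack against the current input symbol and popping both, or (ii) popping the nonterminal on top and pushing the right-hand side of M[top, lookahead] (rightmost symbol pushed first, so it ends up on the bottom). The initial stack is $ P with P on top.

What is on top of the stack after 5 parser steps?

     Stack    Input      Action
  1  $ P      d d e e $  expand P -> U R e
  2  $ e R U  d d e e $  expand U -> d
  3  $ e R d  d d e e $  match d
  4  $ e R    d e e $    expand R -> d e
  5  $ e e d  d e e $    match d
Stack after step 5: $ e e (top = e).

e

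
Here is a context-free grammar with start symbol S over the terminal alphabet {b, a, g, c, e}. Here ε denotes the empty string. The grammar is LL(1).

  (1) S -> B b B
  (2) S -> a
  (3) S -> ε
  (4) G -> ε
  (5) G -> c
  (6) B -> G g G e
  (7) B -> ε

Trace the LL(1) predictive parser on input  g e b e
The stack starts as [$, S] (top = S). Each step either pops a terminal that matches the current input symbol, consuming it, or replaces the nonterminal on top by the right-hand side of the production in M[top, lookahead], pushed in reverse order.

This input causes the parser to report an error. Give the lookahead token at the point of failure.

e

     Stack          Input      Action
  1  $ S            g e b e $  expand S -> B b B
  2  $ B b B        g e b e $  expand B -> G g G e
  3  $ B b e G g G  g e b e $  expand G -> ε
  4  $ B b e G g    g e b e $  match g
  5  $ B b e G      e b e $    expand G -> ε
  6  $ B b e        e b e $    match e
  7  $ B b          b e $      match b
  8  $ B            e $        error: M[B, e] is empty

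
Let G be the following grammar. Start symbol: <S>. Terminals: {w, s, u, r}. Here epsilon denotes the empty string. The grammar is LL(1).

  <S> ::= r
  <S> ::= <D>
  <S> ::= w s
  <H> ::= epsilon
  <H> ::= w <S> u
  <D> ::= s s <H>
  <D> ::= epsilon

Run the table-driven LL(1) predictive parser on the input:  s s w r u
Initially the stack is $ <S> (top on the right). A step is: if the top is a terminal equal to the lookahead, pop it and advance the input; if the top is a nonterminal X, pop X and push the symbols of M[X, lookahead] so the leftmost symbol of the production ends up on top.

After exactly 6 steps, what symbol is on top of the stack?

<S>

     Stack      Input        Action
  1  $ <S>      s s w r u $  expand <S> ::= <D>
  2  $ <D>      s s w r u $  expand <D> ::= s s <H>
  3  $ <H> s s  s s w r u $  match s
  4  $ <H> s    s w r u $    match s
  5  $ <H>      w r u $      expand <H> ::= w <S> u
  6  $ u <S> w  w r u $      match w
Stack after step 6: $ u <S> (top = <S>).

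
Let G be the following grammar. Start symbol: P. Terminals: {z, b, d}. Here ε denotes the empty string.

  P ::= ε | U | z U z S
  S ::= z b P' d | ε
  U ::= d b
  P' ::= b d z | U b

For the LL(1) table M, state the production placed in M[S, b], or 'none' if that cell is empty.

none

FIRST(S) = {ε, z}
FIRST(U) = {d}
FIRST(P) = {ε, d, z}  (via U)
FIRST(P') = {b, d}  (via U b)
FOLLOW(P) includes $ since P is the start symbol.
FOLLOW(P): P appears on no right-hand side. Thus FOLLOW(P) = {$}.
FOLLOW(S): in P::=z U z S, the suffix after S is empty, so FOLLOW(S) ⊇ FOLLOW(P) = {$}. Thus FOLLOW(S) = {$}.
For S ::= z b P' d: FIRST(z b P' d) = {z}, so it goes in M[S, t] for t ∈ {z}.
For S ::= ε: FIRST(ε) = {ε}, so it goes in M[S, t] for t ∈ {}; since ε ∈ FIRST, also for every t ∈ FOLLOW(S) = {$}.
None of these place a production in M[S, b].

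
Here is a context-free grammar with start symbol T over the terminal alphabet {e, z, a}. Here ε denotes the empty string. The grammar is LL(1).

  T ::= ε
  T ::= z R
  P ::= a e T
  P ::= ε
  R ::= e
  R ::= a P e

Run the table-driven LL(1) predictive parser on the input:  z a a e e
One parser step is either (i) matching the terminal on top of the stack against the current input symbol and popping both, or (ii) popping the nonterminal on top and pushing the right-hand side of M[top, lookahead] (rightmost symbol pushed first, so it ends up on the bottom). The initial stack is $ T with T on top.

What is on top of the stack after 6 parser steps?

e

step 1: stack=$ T  input=z a a e e $  — expand T ::= z R
step 2: stack=$ R z  input=z a a e e $  — match z
step 3: stack=$ R  input=a a e e $  — expand R ::= a P e
step 4: stack=$ e P a  input=a a e e $  — match a
step 5: stack=$ e P  input=a e e $  — expand P ::= a e T
step 6: stack=$ e T e a  input=a e e $  — match a
Stack after step 6: $ e T e (top = e).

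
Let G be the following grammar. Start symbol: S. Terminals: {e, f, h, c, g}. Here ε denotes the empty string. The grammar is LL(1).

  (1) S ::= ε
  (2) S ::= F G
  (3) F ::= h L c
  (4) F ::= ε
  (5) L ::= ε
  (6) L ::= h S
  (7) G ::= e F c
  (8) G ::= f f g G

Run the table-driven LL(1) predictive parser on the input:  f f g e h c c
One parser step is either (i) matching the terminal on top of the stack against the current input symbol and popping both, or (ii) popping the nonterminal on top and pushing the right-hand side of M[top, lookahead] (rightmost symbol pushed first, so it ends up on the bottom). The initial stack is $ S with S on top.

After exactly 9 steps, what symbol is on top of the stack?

h

     Stack      Input            Action
  1  $ S        f f g e h c c $  expand S ::= F G
  2  $ G F      f f g e h c c $  expand F ::= ε
  3  $ G        f f g e h c c $  expand G ::= f f g G
  4  $ G g f f  f f g e h c c $  match f
  5  $ G g f    f g e h c c $    match f
  6  $ G g      g e h c c $      match g
  7  $ G        e h c c $        expand G ::= e F c
  8  $ c F e    e h c c $        match e
  9  $ c F      h c c $          expand F ::= h L c
Stack after step 9: $ c c L h (top = h).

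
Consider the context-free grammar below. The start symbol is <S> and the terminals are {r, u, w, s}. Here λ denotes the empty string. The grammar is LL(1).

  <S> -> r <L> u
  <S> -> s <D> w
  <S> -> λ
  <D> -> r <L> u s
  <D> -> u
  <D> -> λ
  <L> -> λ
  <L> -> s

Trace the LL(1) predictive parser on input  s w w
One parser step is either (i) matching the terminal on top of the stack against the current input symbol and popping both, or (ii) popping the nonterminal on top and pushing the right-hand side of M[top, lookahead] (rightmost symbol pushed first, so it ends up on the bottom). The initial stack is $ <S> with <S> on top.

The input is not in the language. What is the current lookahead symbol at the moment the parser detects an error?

w

     Stack      Input    Action
  1  $ <S>      s w w $  expand <S> -> s <D> w
  2  $ w <D> s  s w w $  match s
  3  $ w <D>    w w $    expand <D> -> λ
  4  $ w        w w $    match w
  5  $          w $      error: stack empty but input remains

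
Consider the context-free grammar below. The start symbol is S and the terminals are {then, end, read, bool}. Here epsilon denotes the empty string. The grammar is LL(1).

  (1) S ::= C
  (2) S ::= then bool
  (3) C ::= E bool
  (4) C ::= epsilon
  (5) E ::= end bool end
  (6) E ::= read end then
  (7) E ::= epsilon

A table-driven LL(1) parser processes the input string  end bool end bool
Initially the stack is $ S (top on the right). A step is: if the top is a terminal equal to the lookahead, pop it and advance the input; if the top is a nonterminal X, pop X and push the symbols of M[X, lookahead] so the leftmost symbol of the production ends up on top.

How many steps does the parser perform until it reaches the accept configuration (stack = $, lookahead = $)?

7

step 1: stack=$ S  input=end bool end bool $  — expand S ::= C
step 2: stack=$ C  input=end bool end bool $  — expand C ::= E bool
step 3: stack=$ bool E  input=end bool end bool $  — expand E ::= end bool end
step 4: stack=$ bool end bool end  input=end bool end bool $  — match end
step 5: stack=$ bool end bool  input=bool end bool $  — match bool
step 6: stack=$ bool end  input=end bool $  — match end
step 7: stack=$ bool  input=bool $  — match bool
Accept reached after 7 steps.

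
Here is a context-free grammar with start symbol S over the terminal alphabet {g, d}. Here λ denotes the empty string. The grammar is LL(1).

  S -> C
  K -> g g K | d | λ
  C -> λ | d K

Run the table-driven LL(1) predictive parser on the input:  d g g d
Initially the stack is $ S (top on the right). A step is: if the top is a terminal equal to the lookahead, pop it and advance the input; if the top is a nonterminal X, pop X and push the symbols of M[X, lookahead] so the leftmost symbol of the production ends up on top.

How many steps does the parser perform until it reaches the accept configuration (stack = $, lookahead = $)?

step 1: stack=$ S  input=d g g d $  — expand S -> C
step 2: stack=$ C  input=d g g d $  — expand C -> d K
step 3: stack=$ K d  input=d g g d $  — match d
step 4: stack=$ K  input=g g d $  — expand K -> g g K
step 5: stack=$ K g g  input=g g d $  — match g
step 6: stack=$ K g  input=g d $  — match g
step 7: stack=$ K  input=d $  — expand K -> d
step 8: stack=$ d  input=d $  — match d
Accept reached after 8 steps.

8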